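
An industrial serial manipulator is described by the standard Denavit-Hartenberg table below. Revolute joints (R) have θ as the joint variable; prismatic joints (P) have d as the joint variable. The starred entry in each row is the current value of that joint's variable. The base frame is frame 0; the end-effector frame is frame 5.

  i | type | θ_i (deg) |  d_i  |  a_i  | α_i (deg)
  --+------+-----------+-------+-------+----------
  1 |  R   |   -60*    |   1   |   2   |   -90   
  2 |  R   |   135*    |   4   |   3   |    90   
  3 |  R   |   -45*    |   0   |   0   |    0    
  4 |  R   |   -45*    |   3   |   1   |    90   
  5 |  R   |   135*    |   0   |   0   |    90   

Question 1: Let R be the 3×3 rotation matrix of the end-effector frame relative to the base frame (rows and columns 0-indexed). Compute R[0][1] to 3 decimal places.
0.354

End-effector y-axis (col 1 of R) = (0.3536,-0.6124,0.7071)
R[0][1] = 0.3536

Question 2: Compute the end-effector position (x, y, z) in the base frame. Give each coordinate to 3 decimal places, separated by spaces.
after link 1: o_1 = (1.0000, -1.7321, 1.0000)
after link 2: o_2 = (3.4034, 2.1051, -1.1213)
after link 3: o_3 = (3.4034, 2.1051, -1.1213)
after link 4: o_4 = (3.5981, -0.2321, -3.2426)
after link 5: o_5 = (3.5981, -0.2321, -3.2426)

3.598 -0.232 -3.243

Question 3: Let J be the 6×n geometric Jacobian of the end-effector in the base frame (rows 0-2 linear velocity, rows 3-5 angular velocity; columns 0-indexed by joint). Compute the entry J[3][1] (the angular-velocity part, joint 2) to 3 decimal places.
axis z_1 = (0.8660,0.5000,0.0000); lever o_n−o_1 = (2.5981,1.5000,-4.2426)
cross product → J_v[:, 1] = (-2.1213,3.6742,0.0000)
J_ω[:, 1] = z_1
entry J[3][1] = 0.8660

0.866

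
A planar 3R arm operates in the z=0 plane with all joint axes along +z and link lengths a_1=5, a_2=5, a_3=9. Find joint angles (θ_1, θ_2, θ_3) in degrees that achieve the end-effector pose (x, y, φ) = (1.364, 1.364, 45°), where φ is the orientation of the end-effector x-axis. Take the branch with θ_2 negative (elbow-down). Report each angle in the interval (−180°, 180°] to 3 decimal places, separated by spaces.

-90.000 -90.001 -135.000

wrist centre = target − a_3·(cos φ, sin φ) = (-5.0000, -5.0000)
cos θ_2 = (49.9992−5²−5²)/(2·5·5) = -0.0000; θ_2 = -90.0009° (elbow-down)
β = atan2(-5.0000,-5.0000) = -135.0000°; ψ = atan2(-5.0000,4.9999) = -45.0004°
θ_1 = β − ψ = -89.9996°
θ_3 = φ − θ_1 − θ_2 = -134.9996° (wrapped to (-180°,180°])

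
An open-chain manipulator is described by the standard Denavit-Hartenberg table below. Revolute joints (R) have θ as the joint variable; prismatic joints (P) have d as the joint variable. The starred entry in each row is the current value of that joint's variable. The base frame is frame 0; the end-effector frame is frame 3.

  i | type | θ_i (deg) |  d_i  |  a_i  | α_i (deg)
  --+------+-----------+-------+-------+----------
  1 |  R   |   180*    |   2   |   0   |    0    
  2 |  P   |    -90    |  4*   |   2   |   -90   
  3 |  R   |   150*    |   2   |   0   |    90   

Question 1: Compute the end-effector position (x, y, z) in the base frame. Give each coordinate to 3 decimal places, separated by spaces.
after link 1: o_1 = (0.0000, 0.0000, 2.0000)
after link 2: o_2 = (0.0000, 2.0000, 6.0000)
after link 3: o_3 = (-2.0000, 2.0000, 6.0000)

-2.000 2.000 6.000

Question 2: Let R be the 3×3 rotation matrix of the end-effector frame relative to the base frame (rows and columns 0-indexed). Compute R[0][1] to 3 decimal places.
-1.000

End-effector y-axis (col 1 of R) = (-1.0000,0.0000,0.0000)
R[0][1] = -1.0000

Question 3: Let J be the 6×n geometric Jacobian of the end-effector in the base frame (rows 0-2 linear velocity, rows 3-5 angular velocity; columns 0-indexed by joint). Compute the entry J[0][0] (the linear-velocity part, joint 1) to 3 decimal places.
-2.000

axis z_0 = ẑ; lever o_n−o_0 = (-2.0000,2.0000,6.0000)
cross product → J_v[:, 0] = (-2.0000,-2.0000,0.0000)
J_ω[:, 0] = z_0
entry J[0][0] = -2.0000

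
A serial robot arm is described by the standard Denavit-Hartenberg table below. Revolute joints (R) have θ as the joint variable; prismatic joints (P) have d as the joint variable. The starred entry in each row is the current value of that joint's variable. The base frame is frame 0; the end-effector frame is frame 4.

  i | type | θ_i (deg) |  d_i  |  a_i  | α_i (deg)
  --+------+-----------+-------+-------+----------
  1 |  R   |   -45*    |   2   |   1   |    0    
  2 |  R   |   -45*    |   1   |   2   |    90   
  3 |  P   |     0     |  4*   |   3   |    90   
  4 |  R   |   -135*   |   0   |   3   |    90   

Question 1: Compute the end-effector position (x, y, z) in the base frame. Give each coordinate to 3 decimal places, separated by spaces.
-1.172 -3.586 3.000

after link 1: o_1 = (0.7071, -0.7071, 2.0000)
after link 2: o_2 = (0.7071, -2.7071, 3.0000)
after link 3: o_3 = (-3.2929, -5.7071, 3.0000)
after link 4: o_4 = (-1.1716, -3.5858, 3.0000)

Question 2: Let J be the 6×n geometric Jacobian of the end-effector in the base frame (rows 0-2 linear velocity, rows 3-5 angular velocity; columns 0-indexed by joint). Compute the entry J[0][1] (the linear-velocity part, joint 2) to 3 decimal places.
2.879

axis z_1 = (0.0000,0.0000,1.0000); lever o_n−o_1 = (-1.8787,-2.8787,1.0000)
cross product → J_v[:, 1] = (2.8787,-1.8787,0.0000)
J_ω[:, 1] = z_1
entry J[0][1] = 2.8787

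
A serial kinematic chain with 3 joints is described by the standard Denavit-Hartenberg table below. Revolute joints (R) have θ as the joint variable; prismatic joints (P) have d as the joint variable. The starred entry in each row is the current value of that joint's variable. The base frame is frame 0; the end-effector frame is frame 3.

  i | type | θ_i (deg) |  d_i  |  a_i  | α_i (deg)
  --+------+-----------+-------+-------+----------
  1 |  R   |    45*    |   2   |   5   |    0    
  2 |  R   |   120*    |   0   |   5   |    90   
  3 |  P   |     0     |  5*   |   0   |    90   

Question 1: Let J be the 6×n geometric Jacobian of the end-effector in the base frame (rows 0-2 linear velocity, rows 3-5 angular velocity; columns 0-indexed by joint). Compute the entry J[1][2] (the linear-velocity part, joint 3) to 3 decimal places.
prismatic axis z_2 = (0.2588,0.9659,0.0000)
J_v[:, 2] = z_2; J_ω[:, 2] = (0,0,0)
entry J[1][2] = 0.9659

0.966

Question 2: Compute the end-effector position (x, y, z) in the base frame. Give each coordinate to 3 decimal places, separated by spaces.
0.000 9.659 2.000

after link 1: o_1 = (3.5355, 3.5355, 2.0000)
after link 2: o_2 = (-1.2941, 4.8296, 2.0000)
after link 3: o_3 = (0.0000, 9.6593, 2.0000)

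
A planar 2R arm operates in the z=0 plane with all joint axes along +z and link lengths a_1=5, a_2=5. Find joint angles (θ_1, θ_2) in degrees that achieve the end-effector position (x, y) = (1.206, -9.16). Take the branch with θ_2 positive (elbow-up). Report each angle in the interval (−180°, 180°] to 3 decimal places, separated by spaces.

cos θ_2 = (85.3600−5²−5²)/(2·5·5) = 0.7072; θ_2 = 44.9924° (elbow-up)
β = atan2(-9.1600,1.2060) = -82.4996°; ψ = atan2(3.5351,8.5360) = 22.4962°
θ_1 = β − ψ = -104.9958°

-104.996 44.992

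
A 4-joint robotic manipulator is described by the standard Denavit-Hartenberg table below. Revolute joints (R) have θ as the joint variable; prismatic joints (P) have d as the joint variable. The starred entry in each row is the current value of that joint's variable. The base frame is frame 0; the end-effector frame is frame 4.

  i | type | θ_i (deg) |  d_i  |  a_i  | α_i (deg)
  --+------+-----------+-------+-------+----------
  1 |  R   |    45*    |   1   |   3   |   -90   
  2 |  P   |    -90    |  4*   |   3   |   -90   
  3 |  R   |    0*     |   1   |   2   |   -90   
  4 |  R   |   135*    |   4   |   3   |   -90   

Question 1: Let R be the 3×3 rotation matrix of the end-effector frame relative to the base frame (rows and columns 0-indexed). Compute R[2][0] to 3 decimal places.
-0.707

End-effector x-axis (col 0 of R) = (-0.5000,-0.5000,-0.7071)
R[2][0] = -0.7071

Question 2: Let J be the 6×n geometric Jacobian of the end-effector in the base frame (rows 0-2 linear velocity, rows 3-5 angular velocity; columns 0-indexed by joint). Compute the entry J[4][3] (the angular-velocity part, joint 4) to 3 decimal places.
-0.707

axis z_3 = (0.7071,-0.7071,-0.0000); lever o_n−o_3 = (1.3284,-4.3284,-2.1213)
cross product → J_v[:, 3] = (1.5000,1.5000,-2.1213)
J_ω[:, 3] = z_3
entry J[4][3] = -0.7071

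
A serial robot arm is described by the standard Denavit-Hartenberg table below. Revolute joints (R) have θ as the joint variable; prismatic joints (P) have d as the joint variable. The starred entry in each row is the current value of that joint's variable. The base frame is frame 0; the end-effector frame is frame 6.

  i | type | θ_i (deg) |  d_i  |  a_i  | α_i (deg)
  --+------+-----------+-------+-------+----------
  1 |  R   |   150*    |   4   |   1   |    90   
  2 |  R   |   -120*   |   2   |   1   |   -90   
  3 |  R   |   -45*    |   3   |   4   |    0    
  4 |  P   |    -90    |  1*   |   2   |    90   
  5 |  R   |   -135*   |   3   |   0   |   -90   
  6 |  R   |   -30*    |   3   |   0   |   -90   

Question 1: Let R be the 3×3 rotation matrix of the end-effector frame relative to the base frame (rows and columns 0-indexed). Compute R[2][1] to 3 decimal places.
-0.787

End-effector y-axis (col 1 of R) = (-0.5638,-0.2518,-0.7866)
R[2][1] = -0.7866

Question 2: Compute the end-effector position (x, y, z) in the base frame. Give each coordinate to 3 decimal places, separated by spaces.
after link 1: o_1 = (-0.8660, 0.5000, 4.0000)
after link 2: o_2 = (0.5670, 1.9821, 3.1340)
after link 3: o_3 = (0.9559, 5.0235, -0.8155)
after link 4: o_4 = (0.3007, 7.0348, -0.0908)
after link 5: o_5 = (-1.6785, 5.7280, 1.7463)
after link 6: o_6 = (0.0129, 6.4835, 4.1060)

0.013 6.483 4.106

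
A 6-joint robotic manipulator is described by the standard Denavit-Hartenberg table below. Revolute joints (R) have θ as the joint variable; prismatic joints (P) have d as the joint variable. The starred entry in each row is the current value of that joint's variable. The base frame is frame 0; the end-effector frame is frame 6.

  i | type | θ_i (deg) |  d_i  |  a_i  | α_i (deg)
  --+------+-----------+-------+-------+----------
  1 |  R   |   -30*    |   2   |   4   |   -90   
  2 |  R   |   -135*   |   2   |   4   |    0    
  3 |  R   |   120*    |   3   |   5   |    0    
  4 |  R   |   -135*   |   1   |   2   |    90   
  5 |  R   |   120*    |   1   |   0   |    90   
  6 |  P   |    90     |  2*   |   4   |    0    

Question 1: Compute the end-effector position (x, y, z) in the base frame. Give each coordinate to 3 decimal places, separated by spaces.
3.733 5.928 3.658

after link 1: o_1 = (3.4641, -2.0000, 2.0000)
after link 2: o_2 = (2.0146, 1.1463, 4.8284)
after link 3: o_3 = (7.6972, 1.3295, 6.1225)
after link 4: o_4 = (6.6972, 3.0616, 7.1225)
after link 5: o_5 = (6.2642, 3.3116, 6.2565)
after link 6: o_6 = (3.7331, 5.9276, 3.6584)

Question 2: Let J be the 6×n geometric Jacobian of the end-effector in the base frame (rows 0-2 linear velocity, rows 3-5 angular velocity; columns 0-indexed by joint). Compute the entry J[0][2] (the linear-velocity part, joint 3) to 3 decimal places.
-1.013

axis z_2 = (0.5000,0.8660,0.0000); lever o_n−o_2 = (1.7185,4.7813,-1.1700)
cross product → J_v[:, 2] = (-1.0133,0.5850,0.9024)
J_ω[:, 2] = z_2
entry J[0][2] = -1.0133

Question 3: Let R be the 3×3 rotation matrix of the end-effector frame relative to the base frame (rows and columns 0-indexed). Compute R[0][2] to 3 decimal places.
End-effector z-axis (col 2 of R) = (-0.3995,0.8080,0.4330)
R[0][2] = -0.3995

-0.400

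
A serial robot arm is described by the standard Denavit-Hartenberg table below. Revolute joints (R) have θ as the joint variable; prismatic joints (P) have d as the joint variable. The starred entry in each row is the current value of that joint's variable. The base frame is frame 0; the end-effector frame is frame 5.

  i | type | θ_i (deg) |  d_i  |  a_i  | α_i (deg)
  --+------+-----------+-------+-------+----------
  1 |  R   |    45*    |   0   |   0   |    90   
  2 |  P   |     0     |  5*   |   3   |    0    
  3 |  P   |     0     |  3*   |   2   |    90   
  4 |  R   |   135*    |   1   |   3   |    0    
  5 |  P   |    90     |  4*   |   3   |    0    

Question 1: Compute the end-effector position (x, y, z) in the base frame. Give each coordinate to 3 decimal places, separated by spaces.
after link 1: o_1 = (0.0000, 0.0000, 0.0000)
after link 2: o_2 = (5.6569, -1.4142, 0.0000)
after link 3: o_3 = (9.1924, -2.1213, 0.0000)
after link 4: o_4 = (9.1924, -5.1213, -1.0000)
after link 5: o_5 = (6.1924, -5.1213, -5.0000)

6.192 -5.121 -5.000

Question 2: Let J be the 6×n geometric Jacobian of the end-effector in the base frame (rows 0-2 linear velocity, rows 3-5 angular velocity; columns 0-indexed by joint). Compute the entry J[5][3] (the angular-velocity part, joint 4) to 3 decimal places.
axis z_3 = (0.0000,-0.0000,-1.0000); lever o_n−o_3 = (-3.0000,-3.0000,-5.0000)
cross product → J_v[:, 3] = (-3.0000,3.0000,-0.0000)
J_ω[:, 3] = z_3
entry J[5][3] = -1.0000

-1.000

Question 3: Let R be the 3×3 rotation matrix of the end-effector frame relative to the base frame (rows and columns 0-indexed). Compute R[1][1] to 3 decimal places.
End-effector y-axis (col 1 of R) = (-0.0000,1.0000,-0.0000)
R[1][1] = 1.0000

1.000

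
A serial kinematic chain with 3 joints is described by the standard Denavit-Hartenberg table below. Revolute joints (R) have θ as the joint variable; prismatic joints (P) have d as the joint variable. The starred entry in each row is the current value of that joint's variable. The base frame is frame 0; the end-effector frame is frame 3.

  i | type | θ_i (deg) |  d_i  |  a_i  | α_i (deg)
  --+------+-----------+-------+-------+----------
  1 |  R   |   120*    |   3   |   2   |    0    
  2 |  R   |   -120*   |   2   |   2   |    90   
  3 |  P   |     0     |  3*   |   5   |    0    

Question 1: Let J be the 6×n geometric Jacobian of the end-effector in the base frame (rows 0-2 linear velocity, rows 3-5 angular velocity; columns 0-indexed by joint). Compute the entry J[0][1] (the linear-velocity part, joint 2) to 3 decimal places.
3.000

axis z_1 = (0.0000,0.0000,1.0000); lever o_n−o_1 = (7.0000,-3.0000,2.0000)
cross product → J_v[:, 1] = (3.0000,7.0000,-0.0000)
J_ω[:, 1] = z_1
entry J[0][1] = 3.0000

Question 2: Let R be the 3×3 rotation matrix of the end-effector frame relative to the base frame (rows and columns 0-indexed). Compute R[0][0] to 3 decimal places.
1.000

End-effector x-axis (col 0 of R) = (1.0000,0.0000,0.0000)
R[0][0] = 1.0000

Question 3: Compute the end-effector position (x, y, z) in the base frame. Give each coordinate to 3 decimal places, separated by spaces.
6.000 -1.268 5.000

after link 1: o_1 = (-1.0000, 1.7321, 3.0000)
after link 2: o_2 = (1.0000, 1.7321, 5.0000)
after link 3: o_3 = (6.0000, -1.2679, 5.0000)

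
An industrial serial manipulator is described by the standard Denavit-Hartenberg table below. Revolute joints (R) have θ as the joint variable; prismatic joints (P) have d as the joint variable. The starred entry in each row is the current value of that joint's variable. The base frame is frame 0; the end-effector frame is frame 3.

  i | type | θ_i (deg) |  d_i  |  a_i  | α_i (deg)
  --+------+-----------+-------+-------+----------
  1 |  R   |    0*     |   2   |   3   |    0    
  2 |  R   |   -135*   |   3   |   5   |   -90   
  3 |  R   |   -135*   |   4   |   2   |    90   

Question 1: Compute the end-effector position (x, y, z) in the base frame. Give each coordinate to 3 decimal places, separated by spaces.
3.293 -5.364 6.414

after link 1: o_1 = (3.0000, 0.0000, 2.0000)
after link 2: o_2 = (-0.5355, -3.5355, 5.0000)
after link 3: o_3 = (3.2929, -5.3640, 6.4142)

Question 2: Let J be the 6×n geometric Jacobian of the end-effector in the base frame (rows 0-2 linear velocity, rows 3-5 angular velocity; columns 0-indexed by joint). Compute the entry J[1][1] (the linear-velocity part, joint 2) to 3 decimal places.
0.293

axis z_1 = (0.0000,0.0000,1.0000); lever o_n−o_1 = (0.2929,-5.3640,4.4142)
cross product → J_v[:, 1] = (5.3640,0.2929,-0.0000)
J_ω[:, 1] = z_1
entry J[1][1] = 0.2929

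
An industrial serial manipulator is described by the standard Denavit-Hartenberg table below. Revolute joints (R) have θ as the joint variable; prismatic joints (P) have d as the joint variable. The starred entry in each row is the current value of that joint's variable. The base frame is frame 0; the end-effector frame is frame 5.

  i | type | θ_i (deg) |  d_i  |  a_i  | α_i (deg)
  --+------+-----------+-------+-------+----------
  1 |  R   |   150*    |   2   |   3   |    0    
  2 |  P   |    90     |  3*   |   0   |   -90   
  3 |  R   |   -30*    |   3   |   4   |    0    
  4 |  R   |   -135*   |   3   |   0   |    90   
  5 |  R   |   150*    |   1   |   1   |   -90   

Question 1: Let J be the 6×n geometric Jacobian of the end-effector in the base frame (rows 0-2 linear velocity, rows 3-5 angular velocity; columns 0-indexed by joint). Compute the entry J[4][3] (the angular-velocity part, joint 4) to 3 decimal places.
-0.500

axis z_3 = (0.8660,-0.5000,0.0000); lever o_n−o_3 = (2.7422,-2.2503,-1.1901)
cross product → J_v[:, 3] = (0.5950,1.0306,-0.5777)
J_ω[:, 3] = z_3
entry J[4][3] = -0.5000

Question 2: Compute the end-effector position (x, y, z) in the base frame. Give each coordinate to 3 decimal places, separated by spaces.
after link 1: o_1 = (-2.5981, 1.5000, 2.0000)
after link 2: o_2 = (-2.5981, 1.5000, 5.0000)
after link 3: o_3 = (-1.7321, -3.0000, 7.0000)
after link 4: o_4 = (0.8660, -4.5000, 7.0000)
after link 5: o_5 = (1.0102, -5.2503, 5.8099)

1.010 -5.250 5.810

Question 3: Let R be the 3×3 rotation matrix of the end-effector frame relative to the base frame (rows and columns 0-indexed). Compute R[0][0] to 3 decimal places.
0.015

End-effector x-axis (col 0 of R) = (0.0148,-0.9744,-0.2241)
R[0][0] = 0.0148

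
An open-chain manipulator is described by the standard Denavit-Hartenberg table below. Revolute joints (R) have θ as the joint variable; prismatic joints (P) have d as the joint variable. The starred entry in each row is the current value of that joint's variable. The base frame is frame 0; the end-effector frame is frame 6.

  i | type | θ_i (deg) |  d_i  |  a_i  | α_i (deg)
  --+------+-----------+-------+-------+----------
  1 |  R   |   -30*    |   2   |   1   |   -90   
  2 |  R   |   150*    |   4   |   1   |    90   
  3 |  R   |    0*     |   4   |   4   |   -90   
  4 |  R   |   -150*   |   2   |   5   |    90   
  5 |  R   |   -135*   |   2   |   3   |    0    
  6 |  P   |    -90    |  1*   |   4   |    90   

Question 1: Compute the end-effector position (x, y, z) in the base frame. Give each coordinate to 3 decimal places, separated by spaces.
2.245 6.448 -0.964

after link 1: o_1 = (0.8660, -0.5000, 2.0000)
after link 2: o_2 = (2.1160, 3.3971, 1.5000)
after link 3: o_3 = (0.8481, 4.1292, -3.9641)
after link 4: o_4 = (6.1782, 3.3612, -3.9641)
after link 5: o_5 = (3.2804, 2.5848, -1.9641)
after link 6: o_6 = (2.2451, 6.4485, -0.9641)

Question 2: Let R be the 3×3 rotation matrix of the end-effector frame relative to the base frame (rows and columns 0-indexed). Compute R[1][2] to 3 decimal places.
End-effector z-axis (col 2 of R) = (0.9659,0.2588,0.0000)
R[1][2] = 0.2588

0.259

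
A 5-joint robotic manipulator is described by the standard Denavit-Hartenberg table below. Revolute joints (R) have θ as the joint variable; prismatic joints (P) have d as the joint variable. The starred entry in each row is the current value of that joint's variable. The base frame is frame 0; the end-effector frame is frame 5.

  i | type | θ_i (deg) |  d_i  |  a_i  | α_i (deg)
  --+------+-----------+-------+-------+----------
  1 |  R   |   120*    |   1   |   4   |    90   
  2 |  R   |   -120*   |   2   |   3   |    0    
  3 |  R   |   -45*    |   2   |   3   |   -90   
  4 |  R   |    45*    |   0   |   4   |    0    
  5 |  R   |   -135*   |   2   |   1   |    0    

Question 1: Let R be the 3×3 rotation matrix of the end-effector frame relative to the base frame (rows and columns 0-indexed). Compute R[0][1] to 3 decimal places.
0.483

End-effector y-axis (col 1 of R) = (0.4830,-0.8365,-0.2588)
R[0][1] = 0.4830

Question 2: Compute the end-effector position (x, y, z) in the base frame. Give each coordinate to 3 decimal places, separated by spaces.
3.187 -1.176 -5.038

after link 1: o_1 = (-2.0000, 3.4641, 1.0000)
after link 2: o_2 = (0.4821, 3.1651, -1.5981)
after link 3: o_3 = (3.6630, 1.6555, -2.3745)
after link 4: o_4 = (2.5795, -2.1247, -3.1066)
after link 5: o_5 = (3.1867, -1.1764, -5.0384)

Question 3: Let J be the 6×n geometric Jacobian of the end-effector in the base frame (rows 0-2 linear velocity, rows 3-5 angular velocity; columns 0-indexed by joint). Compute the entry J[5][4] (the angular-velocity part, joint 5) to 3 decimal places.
-0.966

axis z_4 = (-0.1294,0.2241,-0.9659); lever o_n−o_4 = (0.6072,0.9483,-1.9319)
cross product → J_v[:, 4] = (0.4830,-0.8365,-0.2588)
J_ω[:, 4] = z_4
entry J[5][4] = -0.9659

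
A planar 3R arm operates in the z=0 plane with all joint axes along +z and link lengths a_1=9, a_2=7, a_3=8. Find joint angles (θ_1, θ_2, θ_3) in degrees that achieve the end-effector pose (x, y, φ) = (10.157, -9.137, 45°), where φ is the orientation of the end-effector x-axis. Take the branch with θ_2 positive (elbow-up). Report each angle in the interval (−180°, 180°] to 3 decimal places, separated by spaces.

wrist centre = target − a_3·(cos φ, sin φ) = (4.5001, -14.7939)
cos θ_2 = (239.1094−9²−7²)/(2·9·7) = 0.8659; θ_2 = 30.0089° (elbow-up)
β = atan2(-14.7939,4.5001) = -73.0808°; ψ = atan2(3.5009,15.0616) = 13.0855°
θ_1 = β − ψ = -86.1663°
θ_3 = φ − θ_1 − θ_2 = 101.1574° (wrapped to (-180°,180°])

-86.166 30.009 101.157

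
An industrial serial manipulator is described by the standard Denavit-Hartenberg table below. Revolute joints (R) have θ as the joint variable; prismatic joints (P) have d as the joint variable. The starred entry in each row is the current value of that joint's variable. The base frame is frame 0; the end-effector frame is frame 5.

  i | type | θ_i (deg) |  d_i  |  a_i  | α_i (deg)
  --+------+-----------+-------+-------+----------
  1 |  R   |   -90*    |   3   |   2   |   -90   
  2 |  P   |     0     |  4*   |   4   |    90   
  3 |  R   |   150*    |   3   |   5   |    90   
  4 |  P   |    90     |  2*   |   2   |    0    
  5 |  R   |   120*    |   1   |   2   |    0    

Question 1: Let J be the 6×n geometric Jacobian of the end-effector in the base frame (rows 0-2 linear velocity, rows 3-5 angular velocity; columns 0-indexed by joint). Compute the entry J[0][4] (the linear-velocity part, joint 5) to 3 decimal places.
0.500

axis z_4 = (0.8660,-0.5000,0.0000); lever o_n−o_4 = (0.0000,-2.0000,-1.0000)
cross product → J_v[:, 4] = (0.5000,0.8660,-1.7321)
J_ω[:, 4] = z_4
entry J[0][4] = 0.5000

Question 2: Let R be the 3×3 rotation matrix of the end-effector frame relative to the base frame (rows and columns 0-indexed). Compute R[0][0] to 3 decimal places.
End-effector x-axis (col 0 of R) = (-0.4330,-0.7500,-0.5000)
R[0][0] = -0.4330

-0.433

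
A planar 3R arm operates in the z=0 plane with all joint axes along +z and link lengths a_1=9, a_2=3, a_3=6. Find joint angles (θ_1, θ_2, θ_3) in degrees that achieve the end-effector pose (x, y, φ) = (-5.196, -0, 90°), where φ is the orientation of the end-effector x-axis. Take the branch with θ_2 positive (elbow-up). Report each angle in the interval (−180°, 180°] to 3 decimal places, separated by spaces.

wrist centre = target − a_3·(cos φ, sin φ) = (-5.1960, -6.0000)
cos θ_2 = (62.9984−9²−3²)/(2·9·3) = -0.5000; θ_2 = 120.0019° (elbow-up)
β = atan2(-6.0000,-5.1960) = -130.8926°; ψ = atan2(2.5980,7.4999) = 19.1065°
θ_1 = β − ψ = -149.9990°
θ_3 = φ − θ_1 − θ_2 = 119.9971° (wrapped to (-180°,180°])

-149.999 120.002 119.997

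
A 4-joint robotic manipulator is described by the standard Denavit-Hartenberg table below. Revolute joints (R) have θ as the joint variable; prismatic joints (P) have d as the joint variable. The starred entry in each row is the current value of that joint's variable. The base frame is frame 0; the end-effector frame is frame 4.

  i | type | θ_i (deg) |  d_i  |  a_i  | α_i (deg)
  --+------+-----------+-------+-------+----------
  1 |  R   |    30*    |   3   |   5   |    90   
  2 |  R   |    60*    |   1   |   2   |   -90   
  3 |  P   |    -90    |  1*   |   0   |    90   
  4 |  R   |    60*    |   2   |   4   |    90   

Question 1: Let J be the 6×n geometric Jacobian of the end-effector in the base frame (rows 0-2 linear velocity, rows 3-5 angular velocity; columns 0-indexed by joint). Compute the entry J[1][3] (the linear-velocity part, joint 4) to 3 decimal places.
2.134

axis z_3 = (-0.4330,-0.2500,-0.8660); lever o_n−o_3 = (-2.4641,-3.7321,0.0000)
cross product → J_v[:, 3] = (-3.2321,2.1340,1.0000)
J_ω[:, 3] = z_3
entry J[1][3] = 2.1340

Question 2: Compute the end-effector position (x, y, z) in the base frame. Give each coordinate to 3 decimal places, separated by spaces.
after link 1: o_1 = (4.3301, 2.5000, 3.0000)
after link 2: o_2 = (5.6962, 2.1340, 4.7321)
after link 3: o_3 = (4.9462, 1.7010, 5.2321)
after link 4: o_4 = (2.4821, -2.0311, 5.2321)

2.482 -2.031 5.232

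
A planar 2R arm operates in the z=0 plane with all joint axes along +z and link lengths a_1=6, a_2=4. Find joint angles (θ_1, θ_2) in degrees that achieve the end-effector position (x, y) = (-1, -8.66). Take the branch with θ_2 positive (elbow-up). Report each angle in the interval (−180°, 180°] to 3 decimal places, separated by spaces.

cos θ_2 = (75.9956−6²−4²)/(2·6·4) = 0.4999; θ_2 = 60.0061° (elbow-up)
β = atan2(-8.6600,-1.0000) = -96.5870°; ψ = atan2(3.4643,7.9996) = 23.4155°
θ_1 = β − ψ = -120.0024°

-120.002 60.006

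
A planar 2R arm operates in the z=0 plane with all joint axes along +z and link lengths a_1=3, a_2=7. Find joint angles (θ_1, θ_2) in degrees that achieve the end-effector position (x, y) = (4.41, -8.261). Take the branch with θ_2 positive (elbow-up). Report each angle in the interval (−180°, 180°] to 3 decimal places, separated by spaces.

-93.822 45.012

cos θ_2 = (87.6922−3²−7²)/(2·3·7) = 0.7070; θ_2 = 45.0121° (elbow-up)
β = atan2(-8.2610,4.4100) = -61.9052°; ψ = atan2(4.9508,7.9487) = 31.9164°
θ_1 = β − ψ = -93.8216°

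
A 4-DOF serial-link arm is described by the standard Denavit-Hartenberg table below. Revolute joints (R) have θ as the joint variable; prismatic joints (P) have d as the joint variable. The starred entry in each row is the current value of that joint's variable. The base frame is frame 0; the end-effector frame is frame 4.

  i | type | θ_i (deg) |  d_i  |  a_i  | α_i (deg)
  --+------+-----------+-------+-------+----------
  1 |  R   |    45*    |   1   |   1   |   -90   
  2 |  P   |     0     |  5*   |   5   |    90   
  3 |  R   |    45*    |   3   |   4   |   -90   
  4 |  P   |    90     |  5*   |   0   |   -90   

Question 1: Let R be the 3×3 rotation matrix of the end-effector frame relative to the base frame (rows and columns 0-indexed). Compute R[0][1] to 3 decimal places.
End-effector y-axis (col 1 of R) = (1.0000,-0.0000,-0.0000)
R[0][1] = 1.0000

1.000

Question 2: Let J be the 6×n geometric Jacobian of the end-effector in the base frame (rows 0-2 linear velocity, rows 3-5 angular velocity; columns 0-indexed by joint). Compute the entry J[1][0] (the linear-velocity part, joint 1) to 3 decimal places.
axis z_0 = ẑ; lever o_n−o_0 = (-4.2929,11.7782,4.0000)
cross product → J_v[:, 0] = (-11.7782,-4.2929,0.0000)
J_ω[:, 0] = z_0
entry J[1][0] = -4.2929

-4.293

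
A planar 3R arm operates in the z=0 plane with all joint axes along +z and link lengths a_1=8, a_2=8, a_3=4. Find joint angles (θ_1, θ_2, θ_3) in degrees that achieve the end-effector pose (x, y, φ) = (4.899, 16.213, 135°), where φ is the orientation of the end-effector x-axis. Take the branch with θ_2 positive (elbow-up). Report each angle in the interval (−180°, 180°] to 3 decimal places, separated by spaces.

45.004 29.992 60.003

wrist centre = target − a_3·(cos φ, sin φ) = (7.7274, 13.3846)
cos θ_2 = (238.8599−8²−8²)/(2·8·8) = 0.8661; θ_2 = 29.9922° (elbow-up)
β = atan2(13.3846,7.7274) = 60.0005°; ψ = atan2(3.9991,14.9287) = 14.9961°
θ_1 = β − ψ = 45.0044°
θ_3 = φ − θ_1 − θ_2 = 60.0034° (wrapped to (-180°,180°])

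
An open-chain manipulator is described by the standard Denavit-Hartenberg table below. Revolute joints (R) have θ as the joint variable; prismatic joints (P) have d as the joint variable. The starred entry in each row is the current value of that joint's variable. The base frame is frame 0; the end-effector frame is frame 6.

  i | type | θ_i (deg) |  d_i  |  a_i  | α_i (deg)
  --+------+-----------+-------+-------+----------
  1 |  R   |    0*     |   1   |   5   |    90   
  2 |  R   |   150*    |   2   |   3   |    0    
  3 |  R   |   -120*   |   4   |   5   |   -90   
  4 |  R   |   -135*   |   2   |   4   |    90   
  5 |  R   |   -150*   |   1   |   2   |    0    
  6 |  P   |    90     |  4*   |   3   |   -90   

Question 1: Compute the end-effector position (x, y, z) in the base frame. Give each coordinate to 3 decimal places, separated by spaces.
2.162 -5.129 0.516

after link 1: o_1 = (5.0000, 0.0000, 1.0000)
after link 2: o_2 = (2.4019, -2.0000, 2.5000)
after link 3: o_3 = (6.7321, -6.0000, 5.0000)
after link 4: o_4 = (3.2826, -8.8284, 5.3178)
after link 5: o_5 = (4.2308, -6.8966, 4.7106)
after link 6: o_6 = (2.1618, -5.1288, 0.5161)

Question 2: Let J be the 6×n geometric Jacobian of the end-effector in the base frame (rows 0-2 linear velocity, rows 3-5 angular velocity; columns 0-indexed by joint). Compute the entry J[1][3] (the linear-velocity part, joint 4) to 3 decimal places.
-6.200

axis z_3 = (-0.5000,-0.0000,0.8660); lever o_n−o_3 = (-4.5702,0.8712,-4.4839)
cross product → J_v[:, 3] = (-0.7545,-6.1999,-0.4356)
J_ω[:, 3] = z_3
entry J[1][3] = -6.1999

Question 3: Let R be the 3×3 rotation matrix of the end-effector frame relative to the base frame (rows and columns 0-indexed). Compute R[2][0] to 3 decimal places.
-0.927

End-effector x-axis (col 0 of R) = (0.1268,-0.3536,-0.9268)
R[2][0] = -0.9268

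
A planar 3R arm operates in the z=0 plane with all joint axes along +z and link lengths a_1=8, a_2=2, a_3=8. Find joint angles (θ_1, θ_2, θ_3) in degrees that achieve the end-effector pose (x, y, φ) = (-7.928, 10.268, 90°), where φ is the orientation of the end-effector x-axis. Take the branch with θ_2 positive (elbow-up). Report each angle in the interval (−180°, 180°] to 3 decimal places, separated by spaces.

wrist centre = target − a_3·(cos φ, sin φ) = (-7.9280, 2.2680)
cos θ_2 = (67.9970−8²−2²)/(2·8·2) = -0.0001; θ_2 = 90.0054° (elbow-up)
β = atan2(2.2680,-7.9280) = 164.0355°; ψ = atan2(2.0000,7.9998) = 14.0366°
θ_1 = β − ψ = 149.9990°
θ_3 = φ − θ_1 − θ_2 = -150.0043° (wrapped to (-180°,180°])

149.999 90.005 -150.004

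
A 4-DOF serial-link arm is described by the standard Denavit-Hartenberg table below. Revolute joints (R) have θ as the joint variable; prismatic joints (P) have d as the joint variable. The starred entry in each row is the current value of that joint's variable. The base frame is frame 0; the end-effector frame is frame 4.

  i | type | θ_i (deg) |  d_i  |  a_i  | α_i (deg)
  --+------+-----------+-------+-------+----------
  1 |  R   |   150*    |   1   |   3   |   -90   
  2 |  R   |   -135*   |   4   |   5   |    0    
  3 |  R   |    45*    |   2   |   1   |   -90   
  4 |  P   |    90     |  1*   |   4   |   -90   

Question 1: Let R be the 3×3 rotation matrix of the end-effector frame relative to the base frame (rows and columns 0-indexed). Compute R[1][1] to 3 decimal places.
End-effector y-axis (col 1 of R) = (0.8660,-0.5000,-0.0000)
R[1][1] = -0.5000

-0.500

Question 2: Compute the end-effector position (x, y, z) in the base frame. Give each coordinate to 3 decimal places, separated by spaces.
after link 1: o_1 = (-2.5981, 1.5000, 1.0000)
after link 2: o_2 = (-1.5362, -3.7319, 4.5355)
after link 3: o_3 = (-2.5362, -5.4639, 5.5355)
after link 4: o_4 = (-1.4022, -1.4998, 5.5355)

-1.402 -1.500 5.536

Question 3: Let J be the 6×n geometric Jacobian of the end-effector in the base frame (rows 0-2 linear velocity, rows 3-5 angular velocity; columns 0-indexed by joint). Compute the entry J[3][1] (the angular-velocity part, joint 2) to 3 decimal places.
-0.500

axis z_1 = (-0.5000,-0.8660,0.0000); lever o_n−o_1 = (1.1958,-2.9998,4.5355)
cross product → J_v[:, 1] = (-3.9279,2.2678,2.5355)
J_ω[:, 1] = z_1
entry J[3][1] = -0.5000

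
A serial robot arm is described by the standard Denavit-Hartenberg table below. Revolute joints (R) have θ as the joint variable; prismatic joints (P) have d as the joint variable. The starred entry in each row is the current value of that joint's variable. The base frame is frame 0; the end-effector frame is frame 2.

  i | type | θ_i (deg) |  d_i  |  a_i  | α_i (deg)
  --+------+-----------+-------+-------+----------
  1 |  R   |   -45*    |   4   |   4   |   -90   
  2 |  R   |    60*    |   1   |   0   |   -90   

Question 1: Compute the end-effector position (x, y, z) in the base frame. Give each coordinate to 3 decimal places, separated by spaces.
3.536 -2.121 4.000

after link 1: o_1 = (2.8284, -2.8284, 4.0000)
after link 2: o_2 = (3.5355, -2.1213, 4.0000)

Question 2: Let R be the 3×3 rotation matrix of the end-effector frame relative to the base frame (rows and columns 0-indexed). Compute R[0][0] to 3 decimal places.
End-effector x-axis (col 0 of R) = (0.3536,-0.3536,-0.8660)
R[0][0] = 0.3536

0.354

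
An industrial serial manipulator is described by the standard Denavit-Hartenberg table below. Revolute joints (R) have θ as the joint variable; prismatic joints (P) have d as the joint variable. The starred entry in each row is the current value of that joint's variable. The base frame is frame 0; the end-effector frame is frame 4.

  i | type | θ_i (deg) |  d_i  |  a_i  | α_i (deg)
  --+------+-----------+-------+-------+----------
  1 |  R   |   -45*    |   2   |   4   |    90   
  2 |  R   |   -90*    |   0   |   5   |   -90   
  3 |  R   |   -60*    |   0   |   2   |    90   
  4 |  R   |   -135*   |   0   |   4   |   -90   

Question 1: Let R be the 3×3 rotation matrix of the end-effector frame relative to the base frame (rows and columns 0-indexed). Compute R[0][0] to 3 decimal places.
-0.067

End-effector x-axis (col 0 of R) = (-0.0670,0.9330,0.3536)
R[0][0] = -0.0670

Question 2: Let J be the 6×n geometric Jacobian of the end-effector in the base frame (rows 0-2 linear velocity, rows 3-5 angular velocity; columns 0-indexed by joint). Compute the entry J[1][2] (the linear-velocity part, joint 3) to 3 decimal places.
axis z_2 = (0.7071,-0.7071,0.0000); lever o_n−o_2 = (-1.4927,2.5073,0.4142)
cross product → J_v[:, 2] = (-0.2929,-0.2929,0.7174)
J_ω[:, 2] = z_2
entry J[1][2] = -0.2929

-0.293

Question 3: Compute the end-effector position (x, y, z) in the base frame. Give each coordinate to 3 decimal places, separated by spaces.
after link 1: o_1 = (2.8284, -2.8284, 2.0000)
after link 2: o_2 = (2.8284, -2.8284, -3.0000)
after link 3: o_3 = (1.6037, -4.0532, -4.0000)
after link 4: o_4 = (1.3357, -0.3211, -2.5858)

1.336 -0.321 -2.586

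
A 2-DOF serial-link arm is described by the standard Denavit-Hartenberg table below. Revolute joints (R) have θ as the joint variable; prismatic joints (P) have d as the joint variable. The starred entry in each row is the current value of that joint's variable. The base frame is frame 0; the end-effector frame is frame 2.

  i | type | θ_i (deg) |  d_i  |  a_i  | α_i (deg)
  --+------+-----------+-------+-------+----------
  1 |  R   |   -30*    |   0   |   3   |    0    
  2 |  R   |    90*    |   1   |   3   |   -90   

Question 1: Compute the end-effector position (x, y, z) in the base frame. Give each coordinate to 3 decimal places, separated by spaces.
4.098 1.098 1.000

after link 1: o_1 = (2.5981, -1.5000, 0.0000)
after link 2: o_2 = (4.0981, 1.0981, 1.0000)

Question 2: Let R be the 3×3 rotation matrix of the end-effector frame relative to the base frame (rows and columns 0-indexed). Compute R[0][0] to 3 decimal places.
0.500

End-effector x-axis (col 0 of R) = (0.5000,0.8660,0.0000)
R[0][0] = 0.5000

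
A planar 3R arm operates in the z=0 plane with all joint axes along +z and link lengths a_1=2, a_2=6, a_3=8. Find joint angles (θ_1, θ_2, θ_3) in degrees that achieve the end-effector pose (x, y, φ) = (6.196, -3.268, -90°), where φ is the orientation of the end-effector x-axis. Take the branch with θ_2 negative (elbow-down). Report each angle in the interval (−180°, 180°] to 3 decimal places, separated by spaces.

60.009 -30.011 -119.998

wrist centre = target − a_3·(cos φ, sin φ) = (6.1960, 4.7320)
cos θ_2 = (60.7822−2²−6²)/(2·2·6) = 0.8659; θ_2 = -30.0113° (elbow-down)
β = atan2(4.7320,6.1960) = 37.3696°; ψ = atan2(-3.0010,7.1956) = -22.6394°
θ_1 = β − ψ = 60.0090°
θ_3 = φ − θ_1 − θ_2 = -119.9977° (wrapped to (-180°,180°])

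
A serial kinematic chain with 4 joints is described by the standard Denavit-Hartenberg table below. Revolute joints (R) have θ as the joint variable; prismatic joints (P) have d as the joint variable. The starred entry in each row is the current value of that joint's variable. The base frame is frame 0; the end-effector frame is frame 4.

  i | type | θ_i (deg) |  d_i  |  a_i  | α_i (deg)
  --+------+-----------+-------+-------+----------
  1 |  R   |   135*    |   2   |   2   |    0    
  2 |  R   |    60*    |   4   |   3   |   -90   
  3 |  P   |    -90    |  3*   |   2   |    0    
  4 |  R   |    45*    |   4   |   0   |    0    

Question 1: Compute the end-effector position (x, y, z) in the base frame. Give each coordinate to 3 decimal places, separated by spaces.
after link 1: o_1 = (-1.4142, 1.4142, 2.0000)
after link 2: o_2 = (-4.3120, 0.6378, 6.0000)
after link 3: o_3 = (-3.5355, -2.2600, 8.0000)
after link 4: o_4 = (-2.5003, -6.1237, 8.0000)

-2.500 -6.124 8.000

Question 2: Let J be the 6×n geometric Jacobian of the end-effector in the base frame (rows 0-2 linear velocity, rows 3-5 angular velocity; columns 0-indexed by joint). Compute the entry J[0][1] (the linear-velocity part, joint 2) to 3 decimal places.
axis z_1 = (0.0000,0.0000,1.0000); lever o_n−o_1 = (-1.0860,-7.5379,6.0000)
cross product → J_v[:, 1] = (7.5379,-1.0860,0.0000)
J_ω[:, 1] = z_1
entry J[0][1] = 7.5379

7.538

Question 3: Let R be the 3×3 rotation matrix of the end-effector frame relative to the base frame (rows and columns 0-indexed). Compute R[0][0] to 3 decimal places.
End-effector x-axis (col 0 of R) = (-0.6830,-0.1830,0.7071)
R[0][0] = -0.6830

-0.683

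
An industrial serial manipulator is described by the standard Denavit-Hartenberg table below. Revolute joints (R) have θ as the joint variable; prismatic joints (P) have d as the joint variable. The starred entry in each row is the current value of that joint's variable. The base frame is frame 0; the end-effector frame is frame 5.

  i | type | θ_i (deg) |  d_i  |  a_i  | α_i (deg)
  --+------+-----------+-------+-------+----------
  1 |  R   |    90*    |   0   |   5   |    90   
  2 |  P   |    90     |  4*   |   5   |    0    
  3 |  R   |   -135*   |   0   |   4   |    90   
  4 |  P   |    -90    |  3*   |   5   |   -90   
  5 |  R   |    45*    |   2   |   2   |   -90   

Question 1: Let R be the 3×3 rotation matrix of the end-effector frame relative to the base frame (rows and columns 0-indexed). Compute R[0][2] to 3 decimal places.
End-effector z-axis (col 2 of R) = (0.7071,0.5000,0.5000)
R[0][2] = 0.7071

0.707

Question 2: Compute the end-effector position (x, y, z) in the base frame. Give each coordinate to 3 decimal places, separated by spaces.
-2.414 8.121 -0.364

after link 1: o_1 = (0.0000, 5.0000, 0.0000)
after link 2: o_2 = (4.0000, 5.0000, 5.0000)
after link 3: o_3 = (4.0000, 7.8284, 2.1716)
after link 4: o_4 = (-1.0000, 5.7071, 0.0503)
after link 5: o_5 = (-2.4142, 8.1213, -0.3640)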